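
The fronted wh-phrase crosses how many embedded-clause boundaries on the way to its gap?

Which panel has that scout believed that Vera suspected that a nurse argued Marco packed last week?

3

"which panel" is extracted from the object of "packed".
Boundaries crossed, outermost first: [that], [that], [Ø] — 3 in total.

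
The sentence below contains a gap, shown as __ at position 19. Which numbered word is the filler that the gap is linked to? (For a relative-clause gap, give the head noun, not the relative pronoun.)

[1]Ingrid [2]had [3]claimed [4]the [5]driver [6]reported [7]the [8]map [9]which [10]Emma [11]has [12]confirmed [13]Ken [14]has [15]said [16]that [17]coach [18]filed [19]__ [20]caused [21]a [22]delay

The gap at 19 is the object of "filed", inside a relative clause.
The relative pronoun is "which" (word 9); it is bound by the head noun immediately before it.
Its filler is the head noun "map", at word 8.

8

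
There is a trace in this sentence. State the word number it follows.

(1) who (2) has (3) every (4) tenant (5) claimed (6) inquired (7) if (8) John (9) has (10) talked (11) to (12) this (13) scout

5

The displaced element is "who" (word 1).
It is linked across 1 clause boundary (Ø).
It functions as the subject of "inquired", so the gap sits immediately after word 5 ("claimed").
Base order: Every tenant has claimed who inquired if John has talked to this scout.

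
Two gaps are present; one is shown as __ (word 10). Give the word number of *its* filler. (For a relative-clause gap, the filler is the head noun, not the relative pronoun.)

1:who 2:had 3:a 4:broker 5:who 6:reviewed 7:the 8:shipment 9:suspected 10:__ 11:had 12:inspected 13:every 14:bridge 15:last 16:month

The marked gap is the subject of "inspected".
Its filler is the fronted wh-phrase "who", at word 1.
(The other dependency links word 4 to a gap after word 5.)

1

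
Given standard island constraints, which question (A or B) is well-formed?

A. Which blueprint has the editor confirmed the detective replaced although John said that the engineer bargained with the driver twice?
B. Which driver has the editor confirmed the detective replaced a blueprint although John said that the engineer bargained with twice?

A

In B, the wh-phrase is extracted from inside an adjunct island (introduced by "although"), which blocks movement.
In A, the extraction path crosses only that-complement boundaries, which are transparent.
So A is grammatical.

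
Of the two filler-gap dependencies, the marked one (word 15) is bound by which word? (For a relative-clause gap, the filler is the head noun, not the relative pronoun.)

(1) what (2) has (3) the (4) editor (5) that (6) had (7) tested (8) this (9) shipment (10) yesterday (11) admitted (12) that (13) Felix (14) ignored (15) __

1

The marked gap is the direct object of "ignored".
Its filler is the fronted wh-phrase "what", at word 1.
(The other dependency links word 4 to a gap after word 5.)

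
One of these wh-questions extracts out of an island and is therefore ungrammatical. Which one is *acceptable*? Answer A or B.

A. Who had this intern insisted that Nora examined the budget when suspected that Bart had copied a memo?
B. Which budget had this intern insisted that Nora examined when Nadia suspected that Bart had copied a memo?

B

In A, the wh-phrase is extracted from inside an adjunct island (introduced by "when"), which blocks movement.
In B, the extraction path crosses only that-complement boundaries, which are transparent.
So B is grammatical.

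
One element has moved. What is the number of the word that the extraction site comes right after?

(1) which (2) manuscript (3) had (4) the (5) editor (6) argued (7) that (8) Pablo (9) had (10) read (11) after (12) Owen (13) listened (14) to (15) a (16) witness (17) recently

10

The displaced element is "which manuscript" (word 2).
It is linked across 1 clause boundary (that).
It functions as the direct object of "read", so the gap sits immediately after word 10 ("read").
Base order: The editor had argued that Pablo had read which manuscript after Owen listened to a witness recently.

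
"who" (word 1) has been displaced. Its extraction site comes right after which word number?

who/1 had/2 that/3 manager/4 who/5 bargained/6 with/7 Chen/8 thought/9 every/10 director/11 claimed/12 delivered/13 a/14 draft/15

12

The displaced element is "who" (word 1).
It is linked across 2 clause boundaries (Ø → Ø).
It functions as the subject of "delivered", so the gap sits immediately after word 12 ("claimed").
Base order: That manager who bargained with Chen had thought every director claimed that who delivered a draft.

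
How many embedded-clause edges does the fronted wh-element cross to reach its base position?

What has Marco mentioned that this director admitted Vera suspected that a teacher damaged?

"what" is extracted from the object of "damaged".
Boundaries crossed, outermost first: [that], [Ø], [that] — 3 in total.

3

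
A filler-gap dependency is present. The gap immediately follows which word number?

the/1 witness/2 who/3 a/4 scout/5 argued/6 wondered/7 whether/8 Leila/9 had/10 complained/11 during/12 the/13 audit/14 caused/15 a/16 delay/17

6

The displaced element is "the witness" (word 2).
It is linked across 1 clause boundary (Ø).
It functions as the subject of "wondered", so the gap sits immediately after word 6 ("argued").
Base order: A scout argued the witness wondered whether Leila had complained during the audit.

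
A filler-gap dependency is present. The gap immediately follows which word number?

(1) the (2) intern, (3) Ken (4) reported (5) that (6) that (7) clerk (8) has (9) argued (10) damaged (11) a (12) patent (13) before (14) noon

The displaced element is "the intern" (word 2).
It is linked across 2 clause boundaries (that → Ø).
It functions as the subject of "damaged", so the gap sits immediately after word 9 ("argued").
Base order: Ken reported that that clerk has argued that the intern damaged a patent before noon.

9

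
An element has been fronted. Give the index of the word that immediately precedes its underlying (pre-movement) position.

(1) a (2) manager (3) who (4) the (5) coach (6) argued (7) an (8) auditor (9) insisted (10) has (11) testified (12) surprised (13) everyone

The displaced element is "a manager" (word 2).
It is linked across 2 clause boundaries (Ø → Ø).
It functions as the subject of "testified", so the gap sits immediately after word 9 ("insisted").
Base order: The coach argued an auditor insisted a manager has testified.

9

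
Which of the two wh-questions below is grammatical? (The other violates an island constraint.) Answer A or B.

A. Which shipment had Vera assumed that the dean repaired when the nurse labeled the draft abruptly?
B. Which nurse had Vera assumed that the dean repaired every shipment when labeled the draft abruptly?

In B, the wh-phrase is extracted from inside an adjunct island (introduced by "when"), which blocks movement.
In A, the extraction path crosses only that-complement boundaries, which are transparent.
So A is grammatical.

A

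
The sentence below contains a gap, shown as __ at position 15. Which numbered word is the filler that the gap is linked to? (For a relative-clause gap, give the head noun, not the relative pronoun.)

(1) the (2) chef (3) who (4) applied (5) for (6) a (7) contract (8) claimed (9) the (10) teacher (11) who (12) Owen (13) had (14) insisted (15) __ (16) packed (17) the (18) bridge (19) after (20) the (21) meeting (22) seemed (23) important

The gap at 15 is the subject of "packed", inside a relative clause.
The relative pronoun is "who" (word 11); it is bound by the head noun immediately before it.
Its filler is the head noun "teacher", at word 10.

10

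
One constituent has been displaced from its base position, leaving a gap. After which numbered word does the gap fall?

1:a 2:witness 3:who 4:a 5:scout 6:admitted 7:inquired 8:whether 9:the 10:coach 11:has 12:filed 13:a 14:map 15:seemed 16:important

The displaced element is "a witness" (word 2).
It is linked across 1 clause boundary (Ø).
It functions as the subject of "inquired", so the gap sits immediately after word 6 ("admitted").
Base order: A scout admitted a witness inquired whether the coach has filed a map.

6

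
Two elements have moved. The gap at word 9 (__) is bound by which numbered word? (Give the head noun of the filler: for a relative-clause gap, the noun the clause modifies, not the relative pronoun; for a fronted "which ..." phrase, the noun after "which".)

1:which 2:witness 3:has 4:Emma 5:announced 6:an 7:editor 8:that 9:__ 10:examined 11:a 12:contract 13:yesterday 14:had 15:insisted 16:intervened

The marked gap is inside the relative clause, the subject of "examined".
Its filler is the head noun "editor" (via "that"), at word 7.
(The other dependency links word 2 to a gap after word 15.)

7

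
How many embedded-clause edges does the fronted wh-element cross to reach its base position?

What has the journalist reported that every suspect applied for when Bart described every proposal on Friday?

1

"what" is extracted from the PP object of "applied".
Boundaries crossed, outermost first: [that] — 1 in total.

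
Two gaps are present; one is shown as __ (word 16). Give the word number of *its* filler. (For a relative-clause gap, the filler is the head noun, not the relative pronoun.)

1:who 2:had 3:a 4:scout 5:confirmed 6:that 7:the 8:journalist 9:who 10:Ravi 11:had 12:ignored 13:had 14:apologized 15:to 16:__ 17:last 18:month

The marked gap is the object of the preposition "to" of "apologized".
Its filler is the fronted wh-phrase "who", at word 1.
(The other dependency links word 8 to a gap after word 12.)

1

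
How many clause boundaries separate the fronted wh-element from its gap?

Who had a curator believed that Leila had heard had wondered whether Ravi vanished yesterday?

2

"who" is extracted from the subject of "wondered".
Boundaries crossed, outermost first: [that], [Ø] — 2 in total.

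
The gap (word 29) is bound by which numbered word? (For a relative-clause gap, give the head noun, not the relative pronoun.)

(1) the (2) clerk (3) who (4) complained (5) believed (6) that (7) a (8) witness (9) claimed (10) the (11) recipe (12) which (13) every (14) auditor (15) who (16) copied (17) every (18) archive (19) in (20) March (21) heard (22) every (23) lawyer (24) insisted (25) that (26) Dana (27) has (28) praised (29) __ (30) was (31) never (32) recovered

11

The gap at 29 is the object of "praised", inside a relative clause.
The relative pronoun is "which" (word 12); it is bound by the head noun immediately before it.
Its filler is the head noun "recipe", at word 11.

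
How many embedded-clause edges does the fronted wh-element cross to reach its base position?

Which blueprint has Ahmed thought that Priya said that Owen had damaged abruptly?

"which blueprint" is extracted from the object of "damaged".
Boundaries crossed, outermost first: [that], [that] — 2 in total.

2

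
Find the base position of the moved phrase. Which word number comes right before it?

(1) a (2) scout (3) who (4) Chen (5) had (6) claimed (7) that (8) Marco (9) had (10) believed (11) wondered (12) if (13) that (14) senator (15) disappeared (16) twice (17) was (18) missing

10

The displaced element is "a scout" (word 2).
It is linked across 2 clause boundaries (that → Ø).
It functions as the subject of "wondered", so the gap sits immediately after word 10 ("believed").
Base order: Chen had claimed that Marco had believed a scout wondered if that senator disappeared twice.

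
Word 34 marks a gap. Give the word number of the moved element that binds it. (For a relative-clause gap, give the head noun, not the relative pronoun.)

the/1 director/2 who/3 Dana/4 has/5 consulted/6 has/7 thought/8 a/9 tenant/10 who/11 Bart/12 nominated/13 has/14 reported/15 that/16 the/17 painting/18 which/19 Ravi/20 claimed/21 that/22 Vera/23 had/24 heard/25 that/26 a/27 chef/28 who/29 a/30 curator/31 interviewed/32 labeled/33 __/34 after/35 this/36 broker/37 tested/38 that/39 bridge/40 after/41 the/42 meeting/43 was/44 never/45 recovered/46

18

The gap at 34 is the object of "labeled", inside a relative clause.
The relative pronoun is "which" (word 19); it is bound by the head noun immediately before it.
Its filler is the head noun "painting", at word 18.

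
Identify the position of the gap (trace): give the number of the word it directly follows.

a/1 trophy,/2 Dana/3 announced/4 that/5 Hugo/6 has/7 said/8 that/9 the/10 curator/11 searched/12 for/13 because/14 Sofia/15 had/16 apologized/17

13

The displaced element is "a trophy" (word 2).
It is linked across 2 clause boundaries (that → that).
It functions as the object of the preposition "for" of "searched", so the gap sits immediately after word 13 ("for").
Base order: Dana announced that Hugo has said that the curator searched for a trophy because Sofia had apologized.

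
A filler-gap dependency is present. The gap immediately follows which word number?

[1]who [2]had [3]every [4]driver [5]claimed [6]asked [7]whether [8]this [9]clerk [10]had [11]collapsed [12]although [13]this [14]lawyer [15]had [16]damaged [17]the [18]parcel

5

The displaced element is "who" (word 1).
It is linked across 1 clause boundary (Ø).
It functions as the subject of "asked", so the gap sits immediately after word 5 ("claimed").
Base order: Every driver had claimed who asked whether this clerk had collapsed although this lawyer had damaged the parcel.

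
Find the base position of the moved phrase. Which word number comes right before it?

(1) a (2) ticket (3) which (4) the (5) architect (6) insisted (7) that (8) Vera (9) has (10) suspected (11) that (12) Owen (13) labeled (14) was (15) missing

The displaced element is "a ticket" (word 2).
It is linked across 2 clause boundaries (that → that).
It functions as the direct object of "labeled", so the gap sits immediately after word 13 ("labeled").
Base order: The architect insisted that Vera has suspected that Owen labeled a ticket.

13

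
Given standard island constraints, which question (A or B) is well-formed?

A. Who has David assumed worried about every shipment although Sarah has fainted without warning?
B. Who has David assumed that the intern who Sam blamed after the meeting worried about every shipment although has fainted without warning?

A

In B, the wh-phrase is extracted from inside an adjunct island (introduced by "although"), which blocks movement.
In A, the extraction path crosses only that-complement boundaries, which are transparent.
So A is grammatical.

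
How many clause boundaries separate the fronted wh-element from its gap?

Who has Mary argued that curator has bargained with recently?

1

"who" is extracted from the PP object of "bargained".
Boundaries crossed, outermost first: [Ø] — 1 in total.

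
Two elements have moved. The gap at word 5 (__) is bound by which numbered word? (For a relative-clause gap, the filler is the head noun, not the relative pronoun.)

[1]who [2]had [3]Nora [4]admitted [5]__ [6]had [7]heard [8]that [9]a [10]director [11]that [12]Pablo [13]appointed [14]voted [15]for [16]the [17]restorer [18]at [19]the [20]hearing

The marked gap is the subject of "heard".
Its filler is the fronted wh-phrase "who", at word 1.
(The other dependency links word 10 to a gap after word 13.)

1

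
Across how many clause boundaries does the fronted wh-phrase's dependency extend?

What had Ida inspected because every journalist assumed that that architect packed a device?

0

"what" originates inside the matrix clause — no clause boundary is crossed.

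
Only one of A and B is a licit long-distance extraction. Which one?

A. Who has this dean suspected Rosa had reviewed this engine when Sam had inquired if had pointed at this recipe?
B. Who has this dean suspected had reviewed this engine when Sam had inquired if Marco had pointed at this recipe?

In A, the wh-phrase is extracted from inside an adjunct island (introduced by "when"), which blocks movement.
In B, the extraction path crosses only that-complement boundaries, which are transparent.
So B is grammatical.

B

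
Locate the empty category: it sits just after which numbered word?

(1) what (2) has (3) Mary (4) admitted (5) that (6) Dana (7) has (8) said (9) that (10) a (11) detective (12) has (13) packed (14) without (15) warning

13

The displaced element is "what" (word 1).
It is linked across 2 clause boundaries (that → that).
It functions as the direct object of "packed", so the gap sits immediately after word 13 ("packed").
Base order: Mary has admitted that Dana has said that a detective has packed what without warning.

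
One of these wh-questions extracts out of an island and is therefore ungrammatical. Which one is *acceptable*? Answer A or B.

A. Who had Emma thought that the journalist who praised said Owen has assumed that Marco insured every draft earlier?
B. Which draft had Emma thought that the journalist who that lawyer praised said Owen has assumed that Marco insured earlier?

B

In A, the wh-phrase is extracted from inside a complex-NP island (relative clause) (introduced by "who"), which blocks movement.
In B, the extraction path crosses only that-complement boundaries, which are transparent.
So B is grammatical.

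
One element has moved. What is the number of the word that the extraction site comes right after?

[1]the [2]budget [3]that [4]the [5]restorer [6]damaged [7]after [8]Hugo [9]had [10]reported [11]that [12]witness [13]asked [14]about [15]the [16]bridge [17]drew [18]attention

The displaced element is "the budget" (word 2).
It functions as the direct object of "damaged", so the gap sits immediately after word 6 ("damaged").
Base order: The restorer damaged the budget after Hugo had reported that witness asked about the bridge.

6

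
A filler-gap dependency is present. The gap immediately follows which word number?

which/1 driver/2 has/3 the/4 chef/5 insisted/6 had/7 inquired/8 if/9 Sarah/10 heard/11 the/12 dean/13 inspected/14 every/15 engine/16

6

The displaced element is "which driver" (word 2).
It is linked across 1 clause boundary (Ø).
It functions as the subject of "inquired", so the gap sits immediately after word 6 ("insisted").
Base order: The chef has insisted that which driver had inquired if Sarah heard the dean inspected every engine.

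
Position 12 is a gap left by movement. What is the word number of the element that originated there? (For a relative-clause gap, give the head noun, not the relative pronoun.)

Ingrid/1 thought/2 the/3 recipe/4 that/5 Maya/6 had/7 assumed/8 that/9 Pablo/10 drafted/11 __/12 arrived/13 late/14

The gap at 12 is the object of "drafted", inside a relative clause.
The relative pronoun is "that" (word 5); it is bound by the head noun immediately before it.
Its filler is the head noun "recipe", at word 4.

4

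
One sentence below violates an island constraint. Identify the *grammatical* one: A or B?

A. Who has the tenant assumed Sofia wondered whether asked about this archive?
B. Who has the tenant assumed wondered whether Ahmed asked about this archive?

B

In A, the wh-phrase is extracted from inside a wh-island (introduced by "whether"), which blocks movement.
In B, the extraction path crosses only that-complement boundaries, which are transparent.
So B is grammatical.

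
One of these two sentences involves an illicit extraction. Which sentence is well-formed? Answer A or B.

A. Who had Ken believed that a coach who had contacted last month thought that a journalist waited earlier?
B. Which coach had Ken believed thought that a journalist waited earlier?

B

In A, the wh-phrase is extracted from inside a complex-NP island (relative clause) (introduced by "who"), which blocks movement.
In B, the extraction path crosses only that-complement boundaries, which are transparent.
So B is grammatical.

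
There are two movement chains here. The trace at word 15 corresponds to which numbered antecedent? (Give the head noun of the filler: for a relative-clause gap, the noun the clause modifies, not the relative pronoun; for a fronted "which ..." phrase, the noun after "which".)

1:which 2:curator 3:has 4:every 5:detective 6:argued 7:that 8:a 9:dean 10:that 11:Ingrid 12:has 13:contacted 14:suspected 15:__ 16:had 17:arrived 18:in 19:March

2

The marked gap is the subject of "arrived".
Its filler is the fronted wh-phrase "which curator", at word 2.
(The other dependency links word 9 to a gap after word 13.)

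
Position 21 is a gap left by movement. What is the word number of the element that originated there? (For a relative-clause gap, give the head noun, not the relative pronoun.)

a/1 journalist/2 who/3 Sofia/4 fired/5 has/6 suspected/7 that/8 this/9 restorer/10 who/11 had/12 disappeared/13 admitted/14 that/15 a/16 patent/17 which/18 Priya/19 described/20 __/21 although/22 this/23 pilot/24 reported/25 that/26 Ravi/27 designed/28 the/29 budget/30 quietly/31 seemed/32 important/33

The gap at 21 is the object of "described", inside a relative clause.
The relative pronoun is "which" (word 18); it is bound by the head noun immediately before it.
Its filler is the head noun "patent", at word 17.

17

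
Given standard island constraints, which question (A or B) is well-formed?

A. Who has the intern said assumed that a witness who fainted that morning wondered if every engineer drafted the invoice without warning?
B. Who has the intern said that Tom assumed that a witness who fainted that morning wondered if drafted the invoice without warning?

A

In B, the wh-phrase is extracted from inside a wh-island (introduced by "if"), which blocks movement.
In A, the extraction path crosses only that-complement boundaries, which are transparent.
So A is grammatical.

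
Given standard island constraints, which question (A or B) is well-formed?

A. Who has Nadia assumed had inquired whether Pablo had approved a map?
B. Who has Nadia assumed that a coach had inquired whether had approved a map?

In B, the wh-phrase is extracted from inside a wh-island (introduced by "whether"), which blocks movement.
In A, the extraction path crosses only that-complement boundaries, which are transparent.
So A is grammatical.

A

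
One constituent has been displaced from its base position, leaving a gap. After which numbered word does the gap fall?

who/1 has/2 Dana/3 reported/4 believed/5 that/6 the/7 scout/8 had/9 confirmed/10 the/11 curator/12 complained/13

4

The displaced element is "who" (word 1).
It is linked across 1 clause boundary (Ø).
It functions as the subject of "believed", so the gap sits immediately after word 4 ("reported").
Base order: Dana has reported that who believed that the scout had confirmed the curator complained.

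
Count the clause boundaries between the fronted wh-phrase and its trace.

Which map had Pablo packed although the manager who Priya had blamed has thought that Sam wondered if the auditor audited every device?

"which map" originates inside the matrix clause — no clause boundary is crossed.

0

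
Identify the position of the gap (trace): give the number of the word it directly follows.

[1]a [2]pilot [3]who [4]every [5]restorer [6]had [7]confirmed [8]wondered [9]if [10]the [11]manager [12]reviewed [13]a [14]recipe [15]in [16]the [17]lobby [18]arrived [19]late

7

The displaced element is "a pilot" (word 2).
It is linked across 1 clause boundary (Ø).
It functions as the subject of "wondered", so the gap sits immediately after word 7 ("confirmed").
Base order: Every restorer had confirmed that a pilot wondered if the manager reviewed a recipe in the lobby.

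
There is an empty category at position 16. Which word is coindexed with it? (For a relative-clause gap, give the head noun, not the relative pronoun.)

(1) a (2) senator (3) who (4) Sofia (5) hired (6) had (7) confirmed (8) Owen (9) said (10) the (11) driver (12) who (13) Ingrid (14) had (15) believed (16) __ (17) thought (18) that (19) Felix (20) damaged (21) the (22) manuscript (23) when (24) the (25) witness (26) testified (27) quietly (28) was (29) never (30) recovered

11

The gap at 16 is the subject of "thought", inside a relative clause.
The relative pronoun is "who" (word 12); it is bound by the head noun immediately before it.
Its filler is the head noun "driver", at word 11.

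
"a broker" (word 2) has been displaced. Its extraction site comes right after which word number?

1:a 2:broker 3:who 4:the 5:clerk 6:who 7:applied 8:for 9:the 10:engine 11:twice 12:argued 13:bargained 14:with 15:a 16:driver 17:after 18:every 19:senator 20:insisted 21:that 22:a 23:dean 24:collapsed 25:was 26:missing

The displaced element is "a broker" (word 2).
It is linked across 1 clause boundary (Ø).
It functions as the subject of "bargained", so the gap sits immediately after word 12 ("argued").
Base order: The clerk who applied for the engine twice argued that a broker bargained with a driver after every senator insisted that a dean collapsed.

12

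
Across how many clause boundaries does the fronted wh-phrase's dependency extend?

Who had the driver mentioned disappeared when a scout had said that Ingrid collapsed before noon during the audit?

1

"who" is extracted from the subject of "disappeared".
Boundaries crossed, outermost first: [Ø] — 1 in total.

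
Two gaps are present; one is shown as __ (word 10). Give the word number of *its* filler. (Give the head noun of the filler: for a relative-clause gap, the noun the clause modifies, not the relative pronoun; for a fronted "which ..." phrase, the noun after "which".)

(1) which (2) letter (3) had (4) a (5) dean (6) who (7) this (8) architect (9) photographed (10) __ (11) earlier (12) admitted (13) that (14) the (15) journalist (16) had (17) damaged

5

The marked gap is inside the relative clause, the direct object of "photographed".
Its filler is the head noun "dean" (via "who"), at word 5.
(The other dependency links word 2 to a gap after word 17.)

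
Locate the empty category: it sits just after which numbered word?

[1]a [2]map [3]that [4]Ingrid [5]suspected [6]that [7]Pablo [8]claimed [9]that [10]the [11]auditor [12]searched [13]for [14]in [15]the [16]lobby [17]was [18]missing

13

The displaced element is "a map" (word 2).
It is linked across 2 clause boundaries (that → that).
It functions as the object of the preposition "for" of "searched", so the gap sits immediately after word 13 ("for").
Base order: Ingrid suspected that Pablo claimed that the auditor searched for a map in the lobby.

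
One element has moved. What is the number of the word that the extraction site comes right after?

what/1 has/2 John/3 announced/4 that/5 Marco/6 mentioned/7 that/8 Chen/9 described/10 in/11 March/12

10

The displaced element is "what" (word 1).
It is linked across 2 clause boundaries (that → that).
It functions as the direct object of "described", so the gap sits immediately after word 10 ("described").
Base order: John has announced that Marco mentioned that Chen described what in March.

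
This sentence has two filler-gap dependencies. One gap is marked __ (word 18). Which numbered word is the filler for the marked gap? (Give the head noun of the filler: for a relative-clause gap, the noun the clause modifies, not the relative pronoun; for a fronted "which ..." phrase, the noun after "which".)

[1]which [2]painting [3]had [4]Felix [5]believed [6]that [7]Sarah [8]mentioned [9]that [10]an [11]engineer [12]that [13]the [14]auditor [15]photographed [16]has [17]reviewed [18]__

2

The marked gap is the direct object of "reviewed".
Its filler is the fronted wh-phrase "which painting", at word 2.
(The other dependency links word 11 to a gap after word 15.)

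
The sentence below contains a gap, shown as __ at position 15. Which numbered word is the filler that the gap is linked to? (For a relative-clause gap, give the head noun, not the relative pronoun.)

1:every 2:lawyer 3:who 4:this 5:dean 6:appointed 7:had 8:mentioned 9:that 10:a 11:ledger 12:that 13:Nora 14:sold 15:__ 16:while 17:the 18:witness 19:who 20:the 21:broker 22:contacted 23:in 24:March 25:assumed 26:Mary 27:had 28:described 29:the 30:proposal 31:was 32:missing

11

The gap at 15 is the object of "sold", inside a relative clause.
The relative pronoun is "that" (word 12); it is bound by the head noun immediately before it.
Its filler is the head noun "ledger", at word 11.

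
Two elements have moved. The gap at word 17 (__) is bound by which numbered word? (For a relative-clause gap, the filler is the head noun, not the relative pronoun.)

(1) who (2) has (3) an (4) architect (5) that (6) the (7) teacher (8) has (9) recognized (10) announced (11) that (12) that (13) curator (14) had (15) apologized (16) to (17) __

1

The marked gap is the object of the preposition "to" of "apologized".
Its filler is the fronted wh-phrase "who", at word 1.
(The other dependency links word 4 to a gap after word 9.)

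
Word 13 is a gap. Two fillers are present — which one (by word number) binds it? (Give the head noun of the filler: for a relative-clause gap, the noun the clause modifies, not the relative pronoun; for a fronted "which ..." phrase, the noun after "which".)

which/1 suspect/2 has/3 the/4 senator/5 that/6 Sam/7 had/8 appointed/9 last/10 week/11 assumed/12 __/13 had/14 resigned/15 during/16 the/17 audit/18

2

The marked gap is the subject of "resigned".
Its filler is the fronted wh-phrase "which suspect", at word 2.
(The other dependency links word 5 to a gap after word 9.)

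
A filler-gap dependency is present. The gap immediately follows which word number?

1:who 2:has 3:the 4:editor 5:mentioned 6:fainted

5

The displaced element is "who" (word 1).
It is linked across 1 clause boundary (Ø).
It functions as the subject of "fainted", so the gap sits immediately after word 5 ("mentioned").
Base order: The editor has mentioned that who fainted.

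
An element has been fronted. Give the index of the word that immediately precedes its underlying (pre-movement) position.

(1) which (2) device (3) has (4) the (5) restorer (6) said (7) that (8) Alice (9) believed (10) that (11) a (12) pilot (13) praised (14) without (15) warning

13

The displaced element is "which device" (word 2).
It is linked across 2 clause boundaries (that → that).
It functions as the direct object of "praised", so the gap sits immediately after word 13 ("praised").
Base order: The restorer has said that Alice believed that a pilot praised which device without warning.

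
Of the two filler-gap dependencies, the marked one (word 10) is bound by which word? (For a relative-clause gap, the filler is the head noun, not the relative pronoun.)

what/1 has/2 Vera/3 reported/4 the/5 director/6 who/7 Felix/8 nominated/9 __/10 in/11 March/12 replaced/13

6

The marked gap is inside the relative clause, the direct object of "nominated".
Its filler is the head noun "director" (via "who"), at word 6.
(The other dependency links word 1 to a gap after word 13.)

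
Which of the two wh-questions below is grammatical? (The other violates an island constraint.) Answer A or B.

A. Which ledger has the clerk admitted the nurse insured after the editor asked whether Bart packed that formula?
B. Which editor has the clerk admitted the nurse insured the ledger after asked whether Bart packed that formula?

In B, the wh-phrase is extracted from inside an adjunct island (introduced by "after"), which blocks movement.
In A, the extraction path crosses only that-complement boundaries, which are transparent.
So A is grammatical.

A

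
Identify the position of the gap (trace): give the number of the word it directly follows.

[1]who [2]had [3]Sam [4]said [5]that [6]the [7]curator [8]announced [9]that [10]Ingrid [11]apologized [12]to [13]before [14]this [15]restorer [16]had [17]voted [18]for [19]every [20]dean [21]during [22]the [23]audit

The displaced element is "who" (word 1).
It is linked across 2 clause boundaries (that → that).
It functions as the object of the preposition "to" of "apologized", so the gap sits immediately after word 12 ("to").
Base order: Sam had said that the curator announced that Ingrid apologized to who before this restorer had voted for every dean during the audit.

12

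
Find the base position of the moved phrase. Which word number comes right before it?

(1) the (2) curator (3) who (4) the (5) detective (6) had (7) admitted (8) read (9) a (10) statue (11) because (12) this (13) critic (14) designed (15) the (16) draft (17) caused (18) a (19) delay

7

The displaced element is "the curator" (word 2).
It is linked across 1 clause boundary (Ø).
It functions as the subject of "read", so the gap sits immediately after word 7 ("admitted").
Base order: The detective had admitted that the curator read a statue because this critic designed the draft.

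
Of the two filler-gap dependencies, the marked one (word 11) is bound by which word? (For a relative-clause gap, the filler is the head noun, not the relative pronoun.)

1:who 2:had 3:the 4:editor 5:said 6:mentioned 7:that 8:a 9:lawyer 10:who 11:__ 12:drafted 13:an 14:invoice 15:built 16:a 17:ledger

9

The marked gap is inside the relative clause, the subject of "drafted".
Its filler is the head noun "lawyer" (via "who"), at word 9.
(The other dependency links word 1 to a gap after word 5.)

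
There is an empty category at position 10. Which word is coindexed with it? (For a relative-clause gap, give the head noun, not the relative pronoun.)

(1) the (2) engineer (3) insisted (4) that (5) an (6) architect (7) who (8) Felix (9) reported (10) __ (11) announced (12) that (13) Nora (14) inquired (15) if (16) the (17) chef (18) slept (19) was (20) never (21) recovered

6

The gap at 10 is the subject of "announced", inside a relative clause.
The relative pronoun is "who" (word 7); it is bound by the head noun immediately before it.
Its filler is the head noun "architect", at word 6.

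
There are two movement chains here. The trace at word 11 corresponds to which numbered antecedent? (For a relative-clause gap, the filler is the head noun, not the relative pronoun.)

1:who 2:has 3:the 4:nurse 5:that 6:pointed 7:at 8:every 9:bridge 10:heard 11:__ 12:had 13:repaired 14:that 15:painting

1

The marked gap is the subject of "repaired".
Its filler is the fronted wh-phrase "who", at word 1.
(The other dependency links word 4 to a gap after word 5.)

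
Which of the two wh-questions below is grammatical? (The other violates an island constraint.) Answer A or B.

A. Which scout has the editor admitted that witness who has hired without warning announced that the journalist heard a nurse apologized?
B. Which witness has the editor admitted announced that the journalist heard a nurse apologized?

In A, the wh-phrase is extracted from inside a complex-NP island (relative clause) (introduced by "who"), which blocks movement.
In B, the extraction path crosses only that-complement boundaries, which are transparent.
So B is grammatical.

B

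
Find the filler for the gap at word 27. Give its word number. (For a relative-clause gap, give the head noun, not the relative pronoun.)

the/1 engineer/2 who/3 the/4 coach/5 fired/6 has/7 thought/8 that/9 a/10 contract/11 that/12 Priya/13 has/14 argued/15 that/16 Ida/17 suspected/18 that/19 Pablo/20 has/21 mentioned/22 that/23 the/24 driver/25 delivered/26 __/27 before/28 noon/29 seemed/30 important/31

11

The gap at 27 is the object of "delivered", inside a relative clause.
The relative pronoun is "that" (word 12); it is bound by the head noun immediately before it.
Its filler is the head noun "contract", at word 11.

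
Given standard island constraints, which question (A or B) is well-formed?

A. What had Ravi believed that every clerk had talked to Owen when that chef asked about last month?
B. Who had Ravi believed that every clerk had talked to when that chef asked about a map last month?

B

In A, the wh-phrase is extracted from inside an adjunct island (introduced by "when"), which blocks movement.
In B, the extraction path crosses only that-complement boundaries, which are transparent.
So B is grammatical.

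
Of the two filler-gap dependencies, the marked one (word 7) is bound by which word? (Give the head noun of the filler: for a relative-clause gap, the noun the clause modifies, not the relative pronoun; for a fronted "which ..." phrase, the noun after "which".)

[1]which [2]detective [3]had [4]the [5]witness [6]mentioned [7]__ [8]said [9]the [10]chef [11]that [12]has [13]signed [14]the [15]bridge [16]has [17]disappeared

2

The marked gap is the subject of "said".
Its filler is the fronted wh-phrase "which detective", at word 2.
(The other dependency links word 10 to a gap after word 11.)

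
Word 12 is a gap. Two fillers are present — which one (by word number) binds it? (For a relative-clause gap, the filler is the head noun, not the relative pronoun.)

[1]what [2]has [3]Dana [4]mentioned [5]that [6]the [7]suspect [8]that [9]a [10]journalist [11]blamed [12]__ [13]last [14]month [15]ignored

7

The marked gap is inside the relative clause, the direct object of "blamed".
Its filler is the head noun "suspect" (via "that"), at word 7.
(The other dependency links word 1 to a gap after word 15.)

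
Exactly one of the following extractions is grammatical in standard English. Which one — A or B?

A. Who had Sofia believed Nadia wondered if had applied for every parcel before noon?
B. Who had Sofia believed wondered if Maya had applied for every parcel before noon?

In A, the wh-phrase is extracted from inside a wh-island (introduced by "if"), which blocks movement.
In B, the extraction path crosses only that-complement boundaries, which are transparent.
So B is grammatical.

B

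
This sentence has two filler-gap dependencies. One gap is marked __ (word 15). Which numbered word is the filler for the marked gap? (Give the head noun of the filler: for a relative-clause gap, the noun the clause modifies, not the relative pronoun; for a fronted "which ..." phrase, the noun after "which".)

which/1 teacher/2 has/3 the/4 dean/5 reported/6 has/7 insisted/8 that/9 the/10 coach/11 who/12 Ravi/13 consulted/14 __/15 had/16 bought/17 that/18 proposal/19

11

The marked gap is inside the relative clause, the direct object of "consulted".
Its filler is the head noun "coach" (via "who"), at word 11.
(The other dependency links word 2 to a gap after word 6.)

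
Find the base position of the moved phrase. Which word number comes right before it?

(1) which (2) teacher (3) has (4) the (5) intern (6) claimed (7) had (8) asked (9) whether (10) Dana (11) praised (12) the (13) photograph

The displaced element is "which teacher" (word 2).
It is linked across 1 clause boundary (Ø).
It functions as the subject of "asked", so the gap sits immediately after word 6 ("claimed").
Base order: The intern has claimed which teacher had asked whether Dana praised the photograph.

6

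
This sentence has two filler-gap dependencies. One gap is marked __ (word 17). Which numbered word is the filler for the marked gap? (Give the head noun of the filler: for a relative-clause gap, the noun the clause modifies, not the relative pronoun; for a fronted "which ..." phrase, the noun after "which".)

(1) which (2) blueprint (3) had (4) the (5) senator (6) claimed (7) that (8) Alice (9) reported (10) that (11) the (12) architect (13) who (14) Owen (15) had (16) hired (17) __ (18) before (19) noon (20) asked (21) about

The marked gap is inside the relative clause, the direct object of "hired".
Its filler is the head noun "architect" (via "who"), at word 12.
(The other dependency links word 2 to a gap after word 21.)

12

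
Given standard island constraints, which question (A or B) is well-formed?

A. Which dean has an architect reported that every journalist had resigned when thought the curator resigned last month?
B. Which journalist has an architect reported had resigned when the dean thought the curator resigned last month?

B

In A, the wh-phrase is extracted from inside an adjunct island (introduced by "when"), which blocks movement.
In B, the extraction path crosses only that-complement boundaries, which are transparent.
So B is grammatical.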